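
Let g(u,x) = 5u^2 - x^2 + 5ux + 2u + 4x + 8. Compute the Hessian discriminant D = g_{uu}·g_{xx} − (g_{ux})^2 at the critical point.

-45

∂g/∂u = 10u + 5x + 2 = 0 and ∂g/∂x = 5u - 2x + 4 = 0, so (u, x) = (-8/15, 2/3).
The Hessian has g_{uu} = 10, g_{xx} = -2, g_{ux} = 5, giving D = -45 < 0, so the point is a saddle point.
D = (10)·(-2) − (5)^2 = -45.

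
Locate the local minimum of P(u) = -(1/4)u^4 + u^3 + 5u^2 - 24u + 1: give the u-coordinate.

2

P'(u) = -u^3 + 3u^2 + 10u - 24 = 0 at u = -3, 2, 4.
Since P''(u) = -3u^2 + 6u + 10, we get P''(-3) = -35 < 0 ⇒ local maximum; P''(2) = 10 > 0 ⇒ local minimum; P''(4) = -14 < 0 ⇒ local maximum.
Thus P has its local minimum at u = 2, with value -23.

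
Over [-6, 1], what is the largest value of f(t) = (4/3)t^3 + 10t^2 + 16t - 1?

79/3

f'(t) = 4t^2 + 20t + 16, which vanishes at t = -4 and t = -1.
Compare values at every candidate in [-6, 1]: f(-6) = -25,  f(-4) = 29/3,  f(-1) = -25/3,  f(1) = 79/3.
Hence the absolute maximum is 79/3 at t = 1.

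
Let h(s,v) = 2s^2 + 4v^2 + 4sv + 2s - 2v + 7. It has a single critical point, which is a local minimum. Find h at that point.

∂h/∂s = 4s + 4v + 2 = 0 and ∂h/∂v = 4s + 8v - 2 = 0, so (s, v) = (-3/2, 1).
The Hessian has h_{ss} = 4, h_{vv} = 8, h_{sv} = 4, giving D = 16 > 0 with h_{ss} > 0, so the point is a local minimum.
h(-3/2, 1) = 9/2.

9/2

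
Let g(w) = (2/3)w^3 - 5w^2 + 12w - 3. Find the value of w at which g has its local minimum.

3

g'(w) = 2w^2 - 10w + 12 = 0 at w = 2, 3.
Second-derivative test with g''(w) = 4w - 10: g''(2) = -2 < 0 ⇒ local maximum; g''(3) = 2 > 0 ⇒ local minimum.
Thus g has its local minimum at w = 3, with value 6.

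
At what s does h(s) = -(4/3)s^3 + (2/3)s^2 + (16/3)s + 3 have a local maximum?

h'(s) = -4s^2 + (4/3)s + 16/3 = 0 at s = -1, 4/3.
h''(s) = -8s + 4/3. h''(-1) = 28/3 > 0 ⇒ local minimum; h''(4/3) = -28/3 < 0 ⇒ local maximum.
Thus h has its local maximum at s = 4/3, with value 659/81.

4/3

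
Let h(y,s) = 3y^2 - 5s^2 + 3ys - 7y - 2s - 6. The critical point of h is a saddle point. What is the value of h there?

∂h/∂y = 6y + 3s - 7 = 0 and ∂h/∂s = 3y - 10s - 2 = 0, so (y, s) = (76/69, 3/23).
The Hessian has h_{yy} = 6, h_{ss} = -10, h_{ys} = 3, giving D = -69 < 0, so the point is a saddle point.
h(76/69, 3/23) = -689/69.

-689/69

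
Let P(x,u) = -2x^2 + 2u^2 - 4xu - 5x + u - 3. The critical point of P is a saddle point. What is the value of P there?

∂P/∂x = -4x - 4u - 5 = 0 and ∂P/∂u = -4x + 4u + 1 = 0, so (x, u) = (-1/2, -3/4).
The Hessian has P_{xx} = -4, P_{uu} = 4, P_{xu} = -4, giving D = -32 < 0, so the point is a saddle point.
P(-1/2, -3/4) = -17/8.

-17/8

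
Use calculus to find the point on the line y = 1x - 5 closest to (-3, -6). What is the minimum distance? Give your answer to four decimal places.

Minimize D(x)^2 = (x + 3)^2 + (x + 1)^2.
d/dx[D^2] = 2(x + 3) + 2·1·(x + 1) = 0 ⇒ x = -2.
Then y = -7 and the distance is √(2) ≈ 1.4142.

1.4142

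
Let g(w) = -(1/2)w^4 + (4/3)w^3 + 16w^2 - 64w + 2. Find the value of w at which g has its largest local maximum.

-4

g'(w) = -2w^3 + 4w^2 + 32w - 64. Setting g'(w) = 0 gives w ∈ {-4, 2, 4}.
Second-derivative test with g''(w) = -6w^2 + 8w + 32: g''(-4) = -96 < 0 ⇒ local maximum; g''(2) = 24 > 0 ⇒ local minimum; g''(4) = -32 < 0 ⇒ local maximum.
So the largest local maximum value is g(-4) = 902/3.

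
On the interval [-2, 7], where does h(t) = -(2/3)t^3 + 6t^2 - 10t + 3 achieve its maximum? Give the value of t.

-2

Differentiating, h'(t) = -2t^2 + 12t - 10; which vanishes at t = 1 and t = 5.
Evaluating at the critical points and endpoints: h(-2) = 157/3; h(1) = -5/3; h(5) = 59/3; h(7) = -5/3.
So the maximum is h(-2) = 157/3.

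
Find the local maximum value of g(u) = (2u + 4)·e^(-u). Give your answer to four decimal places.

5.4366

By the product rule, g'(u) = (-2u - 2)·e^(-u). Since e^(-u) > 0, the only critical point is u = -1.
g''(-1) has the same sign as -2 < 0, so this is a local maximum.
g(-1) = (2)·e^(1) ≈ 5.4366.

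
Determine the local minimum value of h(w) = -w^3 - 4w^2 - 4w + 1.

1

h'(w) = -3w^2 - 8w - 4 = 0 at w = -2, -2/3.
Second-derivative test with h''(w) = -6w - 8: h''(-2) = 4 > 0 ⇒ local minimum; h''(-2/3) = -4 < 0 ⇒ local maximum.
The local minimum is h(-2) = 1.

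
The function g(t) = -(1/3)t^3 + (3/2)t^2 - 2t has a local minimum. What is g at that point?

-5/6

Critical points: g'(t) = -t^2 + 3t - 2 vanishes at t = 1, 2.
Since g''(t) = -2t + 3, we get g''(1) = 1 > 0 ⇒ local minimum; g''(2) = -1 < 0 ⇒ local maximum.
Thus g has its local minimum at t = 1, with value -5/6.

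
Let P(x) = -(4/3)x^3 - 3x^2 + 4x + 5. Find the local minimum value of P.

Critical points: P'(x) = -4x^2 - 6x + 4 vanishes at x = -2, 1/2.
Since P''(x) = -8x - 6, we get P''(-2) = 10 > 0 ⇒ local minimum; P''(1/2) = -10 < 0 ⇒ local maximum.
Thus P has its local minimum at x = -2, with value -13/3.

-13/3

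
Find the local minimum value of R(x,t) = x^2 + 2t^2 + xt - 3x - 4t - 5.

∂R/∂x = 2x + t - 3 = 0 and ∂R/∂t = x + 4t - 4 = 0, so (x, t) = (8/7, 5/7).
The Hessian has R_{xx} = 2, R_{tt} = 4, R_{xt} = 1, giving D = 7 > 0 with R_{xx} > 0, so the point is a local minimum.
R(8/7, 5/7) = -57/7.

-57/7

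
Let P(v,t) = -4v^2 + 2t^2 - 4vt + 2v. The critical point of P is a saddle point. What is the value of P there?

∂P/∂v = -8v - 4t + 2 = 0 and ∂P/∂t = -4v + 4t = 0, so (v, t) = (1/6, 1/6).
The Hessian has P_{vv} = -8, P_{tt} = 4, P_{vt} = -4, giving D = -48 < 0, so the point is a saddle point.
P(1/6, 1/6) = 1/6.

1/6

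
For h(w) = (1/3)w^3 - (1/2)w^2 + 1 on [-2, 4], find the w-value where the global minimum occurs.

-2

Differentiating, h'(w) = w^2 - w; which vanishes at w = 0 and w = 1.
Compare values at every candidate in [-2, 4]: h(-2) = -11/3, h(0) = 1, h(1) = 5/6, h(4) = 43/3.
So the minimum is h(-2) = -11/3.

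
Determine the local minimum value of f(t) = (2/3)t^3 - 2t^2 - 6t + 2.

Critical points: f'(t) = 2t^2 - 4t - 6 vanishes at t = -1, 3.
Since f''(t) = 4t - 4, we get f''(-1) = -8 < 0 ⇒ local maximum; f''(3) = 8 > 0 ⇒ local minimum.
So the local minimum value is f(3) = -16.

-16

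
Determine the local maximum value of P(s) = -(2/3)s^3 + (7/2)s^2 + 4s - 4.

P'(s) = -2s^2 + 7s + 4 = 0 at s = -1/2, 4.
P''(s) = -4s + 7. P''(-1/2) = 9 > 0 ⇒ local minimum; P''(4) = -9 < 0 ⇒ local maximum.
The local maximum is P(4) = 76/3.

76/3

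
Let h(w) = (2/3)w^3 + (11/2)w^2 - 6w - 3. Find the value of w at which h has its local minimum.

h'(w) = 2w^2 + 11w - 6. Setting h'(w) = 0 gives w ∈ {-6, 1/2}.
Second-derivative test with h''(w) = 4w + 11: h''(-6) = -13 < 0 ⇒ local maximum; h''(1/2) = 13 > 0 ⇒ local minimum.
The local minimum is h(1/2) = -109/24.

1/2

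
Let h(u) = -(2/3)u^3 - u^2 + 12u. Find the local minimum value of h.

-27

h'(u) = -2u^2 - 2u + 12 = 0 at u = -3, 2.
Second-derivative test with h''(u) = -4u - 2: h''(-3) = 10 > 0 ⇒ local minimum; h''(2) = -10 < 0 ⇒ local maximum.
Thus h has its local minimum at u = -3, with value -27.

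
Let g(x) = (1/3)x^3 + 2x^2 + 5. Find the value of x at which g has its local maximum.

Critical points: g'(x) = x^2 + 4x vanishes at x = -4, 0.
Since g''(x) = 2x + 4, we get g''(-4) = -4 < 0 ⇒ local maximum; g''(0) = 4 > 0 ⇒ local minimum.
So the local maximum value is g(-4) = 47/3.

-4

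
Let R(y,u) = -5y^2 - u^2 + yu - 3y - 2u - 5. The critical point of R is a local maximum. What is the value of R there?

∂R/∂y = -10y + u - 3 = 0 and ∂R/∂u = y - 2u - 2 = 0, so (y, u) = (-8/19, -23/19).
The Hessian has R_{yy} = -10, R_{uu} = -2, R_{yu} = 1, giving D = 19 > 0 with R_{yy} < 0, so the point is a local maximum.
R(-8/19, -23/19) = -60/19.

-60/19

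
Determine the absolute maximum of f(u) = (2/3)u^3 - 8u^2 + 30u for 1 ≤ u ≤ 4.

Differentiating, f'(u) = 2u^2 - 16u + 30; whose only zero in [1, 4] is u = 3.
Candidates: f(1) = 68/3,  f(3) = 36,  f(4) = 104/3.
Hence the absolute maximum is 36 at u = 3.

36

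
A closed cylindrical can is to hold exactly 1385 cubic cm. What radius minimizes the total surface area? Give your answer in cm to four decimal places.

6.0407

With radius r and height h, πr²h = 1385 so h = 1385/(πr²), and S(r) = 2πr² + 2πrh = 2πr² + 2·1385/r.
S'(r) = 4πr − 2·1385/r² = 0 ⇒ r³ = 1385/(2π), so r ≈ 6.0407 and h = 2r ≈ 12.0815.
S''(r) = 4π + 4·1385/r³ > 0, so this is the minimum; S ≈ 687.8299.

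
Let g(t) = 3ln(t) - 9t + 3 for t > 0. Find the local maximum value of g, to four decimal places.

g'(t) = 3/t − 9 = 0 gives t = 1/3.
g''(t) = -3/t², which is negative for t > 0, so this is a local maximum.
g(1/3) = 3·ln(1/3) - 3 + 3 ≈ -3.2958.

-3.2958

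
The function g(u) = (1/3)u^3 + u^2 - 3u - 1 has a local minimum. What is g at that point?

g'(u) = u^2 + 2u - 3. Setting g'(u) = 0 gives u ∈ {-3, 1}.
g''(u) = 2u + 2. g''(-3) = -4 < 0 ⇒ local maximum; g''(1) = 4 > 0 ⇒ local minimum.
Thus g has its local minimum at u = 1, with value -8/3.

-8/3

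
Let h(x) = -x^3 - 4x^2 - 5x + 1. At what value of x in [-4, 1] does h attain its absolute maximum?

Differentiating, h'(x) = -3x^2 - 8x - 5; which vanishes at x = -5/3 and x = -1.
Candidates: h(-4) = 21, h(-5/3) = 77/27, h(-1) = 3, h(1) = -9.
Hence the absolute maximum is 21 at x = -4.

-4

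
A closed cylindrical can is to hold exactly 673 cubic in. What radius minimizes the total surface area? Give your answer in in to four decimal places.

With radius r and height h, πr²h = 673 so h = 673/(πr²), and S(r) = 2πr² + 2πrh = 2πr² + 2·673/r.
S'(r) = 4πr − 2·673/r² = 0 ⇒ r³ = 673/(2π), so r ≈ 4.7491 and h = 2r ≈ 9.4982.
S''(r) = 4π + 4·673/r³ > 0, so this is the minimum; S ≈ 425.1328.

4.7491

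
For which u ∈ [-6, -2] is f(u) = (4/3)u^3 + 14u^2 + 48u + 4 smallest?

-6

The derivative is 4u^2 + 28u + 48, which vanishes at u = -4 and u = -3.
Candidates: f(-6) = -68,  f(-4) = -148/3,  f(-3) = -50,  f(-2) = -140/3.
The minimum over the interval is -68, attained at u = -6.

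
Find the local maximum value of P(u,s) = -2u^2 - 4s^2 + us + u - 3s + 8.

267/31

∂P/∂u = -4u + s + 1 = 0 and ∂P/∂s = u - 8s - 3 = 0, so (u, s) = (5/31, -11/31).
The Hessian has P_{uu} = -4, P_{ss} = -8, P_{us} = 1, giving D = 31 > 0 with P_{uu} < 0, so the point is a local maximum.
P(5/31, -11/31) = 267/31.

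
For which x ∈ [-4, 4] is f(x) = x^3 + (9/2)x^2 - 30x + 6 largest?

-4

The derivative is 3x^2 + 9x - 30, whose only zero in [-4, 4] is x = 2.
Evaluating at the critical points and endpoints: f(-4) = 134,  f(2) = -28,  f(4) = 22.
Hence the absolute maximum is 134 at x = -4.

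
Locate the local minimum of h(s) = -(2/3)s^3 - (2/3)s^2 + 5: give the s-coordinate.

Critical points: h'(s) = -2s^2 - (4/3)s vanishes at s = -2/3, 0.
Second-derivative test with h''(s) = -4s - 4/3: h''(-2/3) = 4/3 > 0 ⇒ local minimum; h''(0) = -4/3 < 0 ⇒ local maximum.
So the local minimum value is h(-2/3) = 397/81.

-2/3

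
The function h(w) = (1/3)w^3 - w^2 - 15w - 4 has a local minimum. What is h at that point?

h'(w) = w^2 - 2w - 15. Setting h'(w) = 0 gives w ∈ {-3, 5}.
Second-derivative test with h''(w) = 2w - 2: h''(-3) = -8 < 0 ⇒ local maximum; h''(5) = 8 > 0 ⇒ local minimum.
Thus h has its local minimum at w = 5, with value -187/3.

-187/3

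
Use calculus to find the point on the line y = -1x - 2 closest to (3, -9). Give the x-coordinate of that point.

Minimize D(x)^2 = (x - 3)^2 + (-x + 7)^2.
d/dx[D^2] = 2(x - 3) + 2·(-1)·(-x + 7) = 0 ⇒ x = 5.
Then y = -7 and the distance is √(8) ≈ 2.8284.

5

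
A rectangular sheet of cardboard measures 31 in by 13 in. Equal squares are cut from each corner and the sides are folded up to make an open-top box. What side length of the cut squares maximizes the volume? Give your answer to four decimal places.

2.8395

With cut size x, the volume is V(x) = x(31 − 2x)(13 − 2x) for 0 < x < 6.5.
V'(x) = 12x^2 − 176x + 403. Setting V'(x) = 0 gives x ≈ 2.8395 (the root in (0, 6.5)).
V''(x) = 24x − 176 is negative there, so this is the maximum; V ≈ 526.3724.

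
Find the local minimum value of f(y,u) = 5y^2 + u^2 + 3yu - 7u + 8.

∂f/∂y = 10y + 3u = 0 and ∂f/∂u = 3y + 2u - 7 = 0, so (y, u) = (-21/11, 70/11).
The Hessian has f_{yy} = 10, f_{uu} = 2, f_{yu} = 3, giving D = 11 > 0 with f_{yy} > 0, so the point is a local minimum.
f(-21/11, 70/11) = -157/11.

-157/11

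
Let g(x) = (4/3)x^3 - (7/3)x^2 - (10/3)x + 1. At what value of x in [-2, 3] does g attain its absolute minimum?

-2

g'(x) = 4x^2 - (14/3)x - 10/3, which vanishes at x = -1/2 and x = 5/3.
Evaluating at the critical points and endpoints: g(-2) = -37/3; g(-1/2) = 23/12; g(5/3) = -394/81; g(3) = 6.
So the minimum is g(-2) = -37/3.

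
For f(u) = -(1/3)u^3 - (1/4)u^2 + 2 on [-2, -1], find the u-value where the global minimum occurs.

The derivative is -u^2 - (1/2)u, which has no zeros in [-2, -1].
Candidates: f(-2) = 11/3, f(-1) = 25/12.
Hence the absolute minimum is 25/12 at u = -1.

-1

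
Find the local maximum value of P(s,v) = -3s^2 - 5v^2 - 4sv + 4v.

12/11

∂P/∂s = -6s - 4v = 0 and ∂P/∂v = -4s - 10v + 4 = 0, so (s, v) = (-4/11, 6/11).
The Hessian has P_{ss} = -6, P_{vv} = -10, P_{sv} = -4, giving D = 44 > 0 with P_{ss} < 0, so the point is a local maximum.
P(-4/11, 6/11) = 12/11.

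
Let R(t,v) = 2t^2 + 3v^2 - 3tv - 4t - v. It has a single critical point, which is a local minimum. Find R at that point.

∂R/∂t = 4t - 3v - 4 = 0 and ∂R/∂v = -3t + 6v - 1 = 0, so (t, v) = (9/5, 16/15).
The Hessian has R_{tt} = 4, R_{vv} = 6, R_{tv} = -3, giving D = 15 > 0 with R_{tt} > 0, so the point is a local minimum.
R(9/5, 16/15) = -62/15.

-62/15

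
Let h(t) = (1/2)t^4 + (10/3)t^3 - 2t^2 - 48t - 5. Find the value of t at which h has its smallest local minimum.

2

h'(t) = 2t^3 + 10t^2 - 4t - 48. Setting h'(t) = 0 gives t ∈ {-4, -3, 2}.
Second-derivative test with h''(t) = 6t^2 + 20t - 4: h''(-4) = 12 > 0 ⇒ local minimum; h''(-3) = -10 < 0 ⇒ local maximum; h''(2) = 60 > 0 ⇒ local minimum.
So the smallest local minimum value is h(2) = -223/3.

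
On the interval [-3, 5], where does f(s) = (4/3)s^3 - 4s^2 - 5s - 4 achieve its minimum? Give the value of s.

Differentiating, f'(s) = 4s^2 - 8s - 5; which vanishes at s = -1/2 and s = 5/2.
Candidates: f(-3) = -61,  f(-1/2) = -8/3,  f(5/2) = -62/3,  f(5) = 113/3.
Hence the absolute minimum is -61 at s = -3.

-3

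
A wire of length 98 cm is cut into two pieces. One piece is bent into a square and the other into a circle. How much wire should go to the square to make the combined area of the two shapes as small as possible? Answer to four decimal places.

54.8897

Let x be the length used for the square. Square side x/4; circle radius (98−x)/(2π).
A(x) = (x/4)² + π·((98−x)/(2π))² = x²/16 + (98−x)²/(4π) for 0 ≤ x ≤ 98. A'(x) = x/8 − (98−x)/(2π) = 0 gives x = 4·98/(π+4) ≈ 54.8897.
A'' = 1/8 + 1/(2π) > 0, so this gives the minimum combined area; x ≈ 54.8897 cm to the square.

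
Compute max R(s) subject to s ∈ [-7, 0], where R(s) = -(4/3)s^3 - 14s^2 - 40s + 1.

The derivative is -4s^2 - 28s - 40, which vanishes at s = -5 and s = -2.
Candidates: R(-7) = 157/3, R(-5) = 53/3, R(-2) = 107/3, R(0) = 1.
The maximum over the interval is 157/3, attained at s = -7.

157/3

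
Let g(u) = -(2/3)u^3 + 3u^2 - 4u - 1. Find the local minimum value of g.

-8/3

Critical points: g'(u) = -2u^2 + 6u - 4 vanishes at u = 1, 2.
Second-derivative test with g''(u) = -4u + 6: g''(1) = 2 > 0 ⇒ local minimum; g''(2) = -2 < 0 ⇒ local maximum.
Thus g has its local minimum at u = 1, with value -8/3.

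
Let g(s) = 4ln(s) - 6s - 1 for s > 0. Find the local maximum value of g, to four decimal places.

-6.6219

g'(s) = 4/s − 6 = 0 gives s = 2/3.
g''(s) = -4/s², which is negative for s > 0, so this is a local maximum.
g(2/3) = 4·ln(2/3) - 4 - 1 ≈ -6.6219.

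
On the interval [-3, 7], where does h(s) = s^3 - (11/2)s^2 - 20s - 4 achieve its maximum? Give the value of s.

-4/3

h'(s) = 3s^2 - 11s - 20, which vanishes at s = -4/3 and s = 5.
Evaluating at the critical points and endpoints: h(-3) = -41/2,  h(-4/3) = 284/27,  h(5) = -233/2,  h(7) = -141/2.
The maximum over the interval is 284/27, attained at s = -4/3.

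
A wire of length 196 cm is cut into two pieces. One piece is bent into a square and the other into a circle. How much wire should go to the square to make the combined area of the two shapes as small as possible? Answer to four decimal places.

109.7794

Let x be the length used for the square. Square side x/4; circle radius (196−x)/(2π).
A(x) = (x/4)² + π·((196−x)/(2π))² = x²/16 + (196−x)²/(4π) for 0 ≤ x ≤ 196. A'(x) = x/8 − (196−x)/(2π) = 0 gives x = 4·196/(π+4) ≈ 109.7794.
A'' = 1/8 + 1/(2π) > 0, so this gives the minimum combined area; x ≈ 109.7794 cm to the square.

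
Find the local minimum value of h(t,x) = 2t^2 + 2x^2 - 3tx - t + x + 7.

∂h/∂t = 4t - 3x - 1 = 0 and ∂h/∂x = -3t + 4x + 1 = 0, so (t, x) = (1/7, -1/7).
The Hessian has h_{tt} = 4, h_{xx} = 4, h_{tx} = -3, giving D = 7 > 0 with h_{tt} > 0, so the point is a local minimum.
h(1/7, -1/7) = 48/7.

48/7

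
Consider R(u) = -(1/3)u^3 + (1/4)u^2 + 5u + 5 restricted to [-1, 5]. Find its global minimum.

The derivative is -u^2 + (1/2)u + 5, whose only zero in [-1, 5] is u = 5/2.
Evaluating at the critical points and endpoints: R(-1) = 7/12, R(5/2) = 665/48, R(5) = -65/12.
The minimum over the interval is -65/12, attained at u = 5.

-65/12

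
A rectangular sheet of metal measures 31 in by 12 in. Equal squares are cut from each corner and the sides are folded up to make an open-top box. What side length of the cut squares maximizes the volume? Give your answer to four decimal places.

2.6543

With cut size x, the volume is V(x) = x(31 − 2x)(12 − 2x) for 0 < x < 6.
V'(x) = 12x^2 − 172x + 372. Setting V'(x) = 0 gives x ≈ 2.6543 (the root in (0, 6)).
V''(x) = 24x − 172 is negative there, so this is the maximum; V ≈ 456.3045.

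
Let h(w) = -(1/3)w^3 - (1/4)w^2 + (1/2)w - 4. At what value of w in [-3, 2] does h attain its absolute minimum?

2

The derivative is -w^2 - (1/2)w + 1/2, which vanishes at w = -1 and w = 1/2.
Compare values at every candidate in [-3, 2]: h(-3) = 5/4, h(-1) = -53/12, h(1/2) = -185/48, h(2) = -20/3.
The minimum over the interval is -20/3, attained at w = 2.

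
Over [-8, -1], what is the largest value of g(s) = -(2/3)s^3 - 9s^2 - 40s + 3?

265/3

The derivative is -2s^2 - 18s - 40, which vanishes at s = -5 and s = -4.
Candidates: g(-8) = 265/3; g(-5) = 184/3; g(-4) = 185/3; g(-1) = 104/3.
Hence the absolute maximum is 265/3 at s = -8.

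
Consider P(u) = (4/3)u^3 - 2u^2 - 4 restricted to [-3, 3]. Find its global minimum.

-58

P'(u) = 4u^2 - 4u, which vanishes at u = 0 and u = 1.
Compare values at every candidate in [-3, 3]: P(-3) = -58; P(0) = -4; P(1) = -14/3; P(3) = 14.
Hence the absolute minimum is -58 at u = -3.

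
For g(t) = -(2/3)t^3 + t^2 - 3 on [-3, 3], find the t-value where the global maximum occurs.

Differentiating, g'(t) = -2t^2 + 2t; which vanishes at t = 0 and t = 1.
Candidates: g(-3) = 24; g(0) = -3; g(1) = -8/3; g(3) = -12.
Hence the absolute maximum is 24 at t = -3.

-3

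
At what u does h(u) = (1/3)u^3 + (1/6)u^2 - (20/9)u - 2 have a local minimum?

4/3

Critical points: h'(u) = u^2 + (1/3)u - 20/9 vanishes at u = -5/3, 4/3.
h''(u) = 2u + 1/3. h''(-5/3) = -3 < 0 ⇒ local maximum; h''(4/3) = 3 > 0 ⇒ local minimum.
Thus h has its local minimum at u = 4/3, with value -314/81.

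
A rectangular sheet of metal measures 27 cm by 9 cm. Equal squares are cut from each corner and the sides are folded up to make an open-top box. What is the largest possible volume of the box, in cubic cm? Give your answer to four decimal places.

230.0470

With cut size x, the volume is V(x) = x(27 − 2x)(9 − 2x) for 0 < x < 4.5.
V'(x) = 12x^2 − 144x + 243. Setting V'(x) = 0 gives x ≈ 2.0314 (the root in (0, 4.5)).
V''(x) = 24x − 144 is negative there, so this is the maximum; V ≈ 230.0470.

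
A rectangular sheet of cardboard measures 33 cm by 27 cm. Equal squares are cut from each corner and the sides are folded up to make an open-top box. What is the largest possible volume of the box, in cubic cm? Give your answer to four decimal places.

With cut size x, the volume is V(x) = x(33 − 2x)(27 − 2x) for 0 < x < 13.5.
V'(x) = 12x^2 − 240x + 891. Setting V'(x) = 0 gives x ≈ 4.9256 (the root in (0, 13.5)).
V''(x) = 24x − 240 is negative there, so this is the maximum; V ≈ 1955.3358.

1955.3358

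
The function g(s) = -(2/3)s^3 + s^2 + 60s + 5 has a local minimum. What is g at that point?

g'(s) = -2s^2 + 2s + 60. Setting g'(s) = 0 gives s ∈ {-5, 6}.
g''(s) = -4s + 2. g''(-5) = 22 > 0 ⇒ local minimum; g''(6) = -22 < 0 ⇒ local maximum.
So the local minimum value is g(-5) = -560/3.

-560/3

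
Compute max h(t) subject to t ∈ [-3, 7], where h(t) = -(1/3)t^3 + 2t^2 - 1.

Differentiating, h'(t) = -t^2 + 4t; which vanishes at t = 0 and t = 4.
Candidates: h(-3) = 26,  h(0) = -1,  h(4) = 29/3,  h(7) = -52/3.
The maximum over the interval is 26, attained at t = -3.

26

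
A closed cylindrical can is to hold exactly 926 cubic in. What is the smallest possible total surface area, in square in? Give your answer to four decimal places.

525.9226

With radius r and height h, πr²h = 926 so h = 926/(πr²), and S(r) = 2πr² + 2πrh = 2πr² + 2·926/r.
S'(r) = 4πr − 2·926/r² = 0 ⇒ r³ = 926/(2π), so r ≈ 5.2821 and h = 2r ≈ 10.5643.
S''(r) = 4π + 4·926/r³ > 0, so this is the minimum; S ≈ 525.9226.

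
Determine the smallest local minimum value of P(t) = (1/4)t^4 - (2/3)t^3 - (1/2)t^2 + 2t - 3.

Critical points: P'(t) = t^3 - 2t^2 - t + 2 vanishes at t = -1, 1, 2.
P''(t) = 3t^2 - 4t - 1. P''(-1) = 6 > 0 ⇒ local minimum; P''(1) = -2 < 0 ⇒ local maximum; P''(2) = 3 > 0 ⇒ local minimum.
The smallest local minimum is P(-1) = -55/12.

-55/12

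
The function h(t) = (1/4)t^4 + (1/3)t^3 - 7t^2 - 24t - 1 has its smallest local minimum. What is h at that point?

-371/3

h'(t) = t^3 + t^2 - 14t - 24 = 0 at t = -3, -2, 4.
Since h''(t) = 3t^2 + 2t - 14, we get h''(-3) = 7 > 0 ⇒ local minimum; h''(-2) = -6 < 0 ⇒ local maximum; h''(4) = 42 > 0 ⇒ local minimum.
So the smallest local minimum value is h(4) = -371/3.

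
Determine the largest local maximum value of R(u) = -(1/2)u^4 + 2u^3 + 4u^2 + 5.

R'(u) = -2u^3 + 6u^2 + 8u. Setting R'(u) = 0 gives u ∈ {-1, 0, 4}.
Since R''(u) = -6u^2 + 12u + 8, we get R''(-1) = -10 < 0 ⇒ local maximum; R''(0) = 8 > 0 ⇒ local minimum; R''(4) = -40 < 0 ⇒ local maximum.
So the largest local maximum value is R(4) = 69.

69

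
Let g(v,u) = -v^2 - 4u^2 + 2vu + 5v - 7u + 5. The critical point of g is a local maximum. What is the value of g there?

∂g/∂v = -2v + 2u + 5 = 0 and ∂g/∂u = 2v - 8u - 7 = 0, so (v, u) = (13/6, -1/3).
The Hessian has g_{vv} = -2, g_{uu} = -8, g_{vu} = 2, giving D = 12 > 0 with g_{vv} < 0, so the point is a local maximum.
g(13/6, -1/3) = 139/12.

139/12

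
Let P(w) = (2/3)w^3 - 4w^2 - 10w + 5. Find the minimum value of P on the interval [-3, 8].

-185/3

The derivative is 2w^2 - 8w - 10, which vanishes at w = -1 and w = 5.
Compare values at every candidate in [-3, 8]: P(-3) = -19,  P(-1) = 31/3,  P(5) = -185/3,  P(8) = 31/3.
The minimum over the interval is -185/3, attained at w = 5.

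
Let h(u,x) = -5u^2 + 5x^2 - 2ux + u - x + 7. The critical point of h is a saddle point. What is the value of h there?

363/52

∂h/∂u = -10u - 2x + 1 = 0 and ∂h/∂x = -2u + 10x - 1 = 0, so (u, x) = (1/13, 3/26).
The Hessian has h_{uu} = -10, h_{xx} = 10, h_{ux} = -2, giving D = -104 < 0, so the point is a saddle point.
h(1/13, 3/26) = 363/52.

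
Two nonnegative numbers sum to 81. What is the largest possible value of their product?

6561/4

With x + y = 81, the product is P(x) = x(81 − x).
P'(x) = 81 − 2x = 0 gives x = 81/2; P'' = −2 < 0, so this is the maximum.
P = 81/2·81/2 = 6561/4.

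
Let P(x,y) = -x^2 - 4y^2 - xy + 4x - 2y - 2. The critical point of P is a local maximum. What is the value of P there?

46/15

∂P/∂x = -2x - y + 4 = 0 and ∂P/∂y = -x - 8y - 2 = 0, so (x, y) = (34/15, -8/15).
The Hessian has P_{xx} = -2, P_{yy} = -8, P_{xy} = -1, giving D = 15 > 0 with P_{xx} < 0, so the point is a local maximum.
P(34/15, -8/15) = 46/15.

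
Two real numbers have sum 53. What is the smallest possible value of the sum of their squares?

2809/2

With a + b = 53, a^2 + b^2 = a^2 + (53 − a)^2.
The derivative 2a − 2(53 − a) = 4a − 106 vanishes at a = 53/2; second derivative 4 > 0, a minimum.
The minimum is 2·(53/2)^2 = 2809/2.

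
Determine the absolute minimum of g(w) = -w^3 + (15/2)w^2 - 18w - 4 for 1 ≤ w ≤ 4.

-20

g'(w) = -3w^2 + 15w - 18, which vanishes at w = 2 and w = 3.
Evaluating at the critical points and endpoints: g(1) = -31/2,  g(2) = -18,  g(3) = -35/2,  g(4) = -20.
The minimum over the interval is -20, attained at w = 4.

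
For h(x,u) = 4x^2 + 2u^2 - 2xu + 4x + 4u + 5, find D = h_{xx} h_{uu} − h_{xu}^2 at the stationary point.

∂h/∂x = 8x - 2u + 4 = 0 and ∂h/∂u = -2x + 4u + 4 = 0, so (x, u) = (-6/7, -10/7).
The Hessian has h_{xx} = 8, h_{uu} = 4, h_{xu} = -2, giving D = 28 > 0 with h_{xx} > 0, so the point is a local minimum.
D = (8)·(4) − (-2)^2 = 28.

28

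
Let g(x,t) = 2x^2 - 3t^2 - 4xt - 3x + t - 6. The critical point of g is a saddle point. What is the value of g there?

∂g/∂x = 4x - 4t - 3 = 0 and ∂g/∂t = -4x - 6t + 1 = 0, so (x, t) = (11/20, -1/5).
The Hessian has g_{xx} = 4, g_{tt} = -6, g_{xt} = -4, giving D = -40 < 0, so the point is a saddle point.
g(11/20, -1/5) = -277/40.

-277/40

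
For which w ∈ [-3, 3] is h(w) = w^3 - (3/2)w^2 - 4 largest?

Differentiating, h'(w) = 3w^2 - 3w; which vanishes at w = 0 and w = 1.
Evaluating at the critical points and endpoints: h(-3) = -89/2,  h(0) = -4,  h(1) = -9/2,  h(3) = 19/2.
So the maximum is h(3) = 19/2.

3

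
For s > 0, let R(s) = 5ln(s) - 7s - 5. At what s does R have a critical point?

R'(s) = 5/s − 7 = 0 gives s = 5/7.
R''(s) = -5/s², which is negative for s > 0, so this is a local maximum.
R(5/7) = 5·ln(5/7) - 5 - 5 ≈ -11.6824.

5/7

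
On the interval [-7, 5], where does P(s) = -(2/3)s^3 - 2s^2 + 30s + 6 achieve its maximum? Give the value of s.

The derivative is -2s^2 - 4s + 30, which vanishes at s = -5 and s = 3.
Evaluating at the critical points and endpoints: P(-7) = -220/3; P(-5) = -332/3; P(3) = 60; P(5) = 68/3.
The maximum over the interval is 60, attained at s = 3.

3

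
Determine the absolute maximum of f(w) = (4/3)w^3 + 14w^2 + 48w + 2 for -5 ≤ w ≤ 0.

The derivative is 4w^2 + 28w + 48, which vanishes at w = -4 and w = -3.
Compare values at every candidate in [-5, 0]: f(-5) = -164/3, f(-4) = -154/3, f(-3) = -52, f(0) = 2.
The maximum over the interval is 2, attained at w = 0.

2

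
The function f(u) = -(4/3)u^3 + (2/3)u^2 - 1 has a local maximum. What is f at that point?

-79/81

f'(u) = -4u^2 + (4/3)u = 0 at u = 0, 1/3.
Second-derivative test with f''(u) = -8u + 4/3: f''(0) = 4/3 > 0 ⇒ local minimum; f''(1/3) = -4/3 < 0 ⇒ local maximum.
So the local maximum value is f(1/3) = -79/81.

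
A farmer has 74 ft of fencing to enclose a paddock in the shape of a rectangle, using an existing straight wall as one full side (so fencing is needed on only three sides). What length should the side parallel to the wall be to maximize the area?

37

Let the sides perpendicular to the wall have length x and the parallel side y, so 2x + y = 74 and the area is A = xy = x(74 − 2x).
A'(x) = 74 − 4x = 0 gives x = 37/2, and A''(x) = −4 < 0 confirms a maximum.
Then y = 74 − 2·37/2 = 37 and A = 1369/2.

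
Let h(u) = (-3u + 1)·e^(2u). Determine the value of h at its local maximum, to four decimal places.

h'(u) = (-3)·e^(2u) + (-3u + 1)·2·e^(2u) = (-6u - 1)·e^(2u). Since e^(2u) > 0, the only critical point is u = -1/6.
h''(-1/6) has the same sign as -6 < 0, so this is a local maximum.
h(-1/6) = (3/2)·e^(-1/3) ≈ 1.0748.

1.0748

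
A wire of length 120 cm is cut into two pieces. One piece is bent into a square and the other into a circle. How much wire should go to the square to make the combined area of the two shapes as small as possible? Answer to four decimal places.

67.2119

Let x be the length used for the square. Square side x/4; circle radius (120−x)/(2π).
A(x) = (x/4)² + π·((120−x)/(2π))² = x²/16 + (120−x)²/(4π) for 0 ≤ x ≤ 120. A'(x) = x/8 − (120−x)/(2π) = 0 gives x = 4·120/(π+4) ≈ 67.2119.
A'' = 1/8 + 1/(2π) > 0, so this gives the minimum combined area; x ≈ 67.2119 cm to the square.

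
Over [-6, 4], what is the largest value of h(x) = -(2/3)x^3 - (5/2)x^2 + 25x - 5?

h'(x) = -2x^2 - 5x + 25, which vanishes at x = -5 and x = 5/2.
Candidates: h(-6) = -101, h(-5) = -655/6, h(5/2) = 755/24, h(4) = 37/3.
Hence the absolute maximum is 755/24 at x = 5/2.

755/24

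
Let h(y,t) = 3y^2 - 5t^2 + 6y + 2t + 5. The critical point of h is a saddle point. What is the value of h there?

∂h/∂y = 6y + 6 = 0 and ∂h/∂t = -10t + 2 = 0, so (y, t) = (-1, 1/5).
The Hessian has h_{yy} = 6, h_{tt} = -10, h_{yt} = 0, giving D = -60 < 0, so the point is a saddle point.
h(-1, 1/5) = 11/5.

11/5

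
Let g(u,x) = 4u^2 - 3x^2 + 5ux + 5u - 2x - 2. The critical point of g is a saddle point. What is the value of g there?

∂g/∂u = 8u + 5x + 5 = 0 and ∂g/∂x = 5u - 6x - 2 = 0, so (u, x) = (-20/73, -41/73).
The Hessian has g_{uu} = 8, g_{xx} = -6, g_{ux} = 5, giving D = -73 < 0, so the point is a saddle point.
g(-20/73, -41/73) = -155/73.

-155/73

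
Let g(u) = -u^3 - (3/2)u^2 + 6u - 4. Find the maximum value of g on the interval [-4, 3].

The derivative is -3u^2 - 3u + 6, which vanishes at u = -2 and u = 1.
Candidates: g(-4) = 12, g(-2) = -14, g(1) = -1/2, g(3) = -53/2.
The maximum over the interval is 12, attained at u = -4.

12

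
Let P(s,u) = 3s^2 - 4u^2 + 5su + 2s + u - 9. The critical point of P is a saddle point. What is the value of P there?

∂P/∂s = 6s + 5u + 2 = 0 and ∂P/∂u = 5s - 8u + 1 = 0, so (s, u) = (-21/73, -4/73).
The Hessian has P_{ss} = 6, P_{uu} = -8, P_{su} = 5, giving D = -73 < 0, so the point is a saddle point.
P(-21/73, -4/73) = -680/73.

-680/73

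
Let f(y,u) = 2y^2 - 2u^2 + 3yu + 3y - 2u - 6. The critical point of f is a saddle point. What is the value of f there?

-142/25

∂f/∂y = 4y + 3u + 3 = 0 and ∂f/∂u = 3y - 4u - 2 = 0, so (y, u) = (-6/25, -17/25).
The Hessian has f_{yy} = 4, f_{uu} = -4, f_{yu} = 3, giving D = -25 < 0, so the point is a saddle point.
f(-6/25, -17/25) = -142/25.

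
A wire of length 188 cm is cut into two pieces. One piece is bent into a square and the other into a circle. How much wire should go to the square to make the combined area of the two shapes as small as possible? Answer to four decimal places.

105.2986

Let x be the length used for the square. Square side x/4; circle radius (188−x)/(2π).
A(x) = (x/4)² + π·((188−x)/(2π))² = x²/16 + (188−x)²/(4π) for 0 ≤ x ≤ 188. A'(x) = x/8 − (188−x)/(2π) = 0 gives x = 4·188/(π+4) ≈ 105.2986.
A'' = 1/8 + 1/(2π) > 0, so this gives the minimum combined area; x ≈ 105.2986 cm to the square.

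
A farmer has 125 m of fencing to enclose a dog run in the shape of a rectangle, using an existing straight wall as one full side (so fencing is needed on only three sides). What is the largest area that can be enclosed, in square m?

15625/8

Let the sides perpendicular to the wall have length x and the parallel side y, so 2x + y = 125 and the area is A = xy = x(125 − 2x).
A'(x) = 125 − 4x = 0 gives x = 125/4, and A''(x) = −4 < 0 confirms a maximum.
Then y = 125 − 2·125/4 = 125/2 and A = 15625/8.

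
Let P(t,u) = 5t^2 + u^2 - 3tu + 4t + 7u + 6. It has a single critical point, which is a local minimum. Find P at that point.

∂P/∂t = 10t - 3u + 4 = 0 and ∂P/∂u = -3t + 2u + 7 = 0, so (t, u) = (-29/11, -82/11).
The Hessian has P_{tt} = 10, P_{uu} = 2, P_{tu} = -3, giving D = 11 > 0 with P_{tt} > 0, so the point is a local minimum.
P(-29/11, -82/11) = -279/11.

-279/11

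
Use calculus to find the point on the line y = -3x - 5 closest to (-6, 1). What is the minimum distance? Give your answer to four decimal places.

3.7947

Minimize D(x)^2 = (x + 6)^2 + (-3x - 6)^2.
d/dx[D^2] = 2(x + 6) + 2·(-3)·(-3x - 6) = 0 ⇒ x = -12/5.
Then y = 11/5 and the distance is √(72/5) ≈ 3.7947.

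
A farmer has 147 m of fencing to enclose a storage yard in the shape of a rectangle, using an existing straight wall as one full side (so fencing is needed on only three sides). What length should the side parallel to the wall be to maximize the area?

147/2

Let the sides perpendicular to the wall have length x and the parallel side y, so 2x + y = 147 and the area is A = xy = x(147 − 2x).
A'(x) = 147 − 4x = 0 gives x = 147/4, and A''(x) = −4 < 0 confirms a maximum.
Then y = 147 − 2·147/4 = 147/2 and A = 21609/8.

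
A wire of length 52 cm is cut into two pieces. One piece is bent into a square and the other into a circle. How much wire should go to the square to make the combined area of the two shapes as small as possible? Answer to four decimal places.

29.1252

Let x be the length used for the square. Square side x/4; circle radius (52−x)/(2π).
A(x) = (x/4)² + π·((52−x)/(2π))² = x²/16 + (52−x)²/(4π) for 0 ≤ x ≤ 52. A'(x) = x/8 − (52−x)/(2π) = 0 gives x = 4·52/(π+4) ≈ 29.1252.
A'' = 1/8 + 1/(2π) > 0, so this gives the minimum combined area; x ≈ 29.1252 cm to the square.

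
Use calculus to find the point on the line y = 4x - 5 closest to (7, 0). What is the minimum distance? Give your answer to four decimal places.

Minimize D(x)^2 = (x - 7)^2 + (4x - 5)^2.
d/dx[D^2] = 2(x - 7) + 2·4·(4x - 5) = 0 ⇒ x = 27/17.
Then y = 23/17 and the distance is √(529/17) ≈ 5.5783.

5.5783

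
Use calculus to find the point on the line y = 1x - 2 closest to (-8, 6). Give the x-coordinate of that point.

Minimize D(x)^2 = (x + 8)^2 + (x - 8)^2.
d/dx[D^2] = 2(x + 8) + 2·1·(x - 8) = 0 ⇒ x = 0.
Then y = -2 and the distance is √(128) ≈ 11.3137.

0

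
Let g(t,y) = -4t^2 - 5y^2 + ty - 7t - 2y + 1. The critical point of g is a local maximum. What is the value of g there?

354/79

∂g/∂t = -8t + y - 7 = 0 and ∂g/∂y = t - 10y - 2 = 0, so (t, y) = (-72/79, -23/79).
The Hessian has g_{tt} = -8, g_{yy} = -10, g_{ty} = 1, giving D = 79 > 0 with g_{tt} < 0, so the point is a local maximum.
g(-72/79, -23/79) = 354/79.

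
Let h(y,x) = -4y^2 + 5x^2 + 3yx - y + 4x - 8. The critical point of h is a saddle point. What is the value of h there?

∂h/∂y = -8y + 3x - 1 = 0 and ∂h/∂x = 3y + 10x + 4 = 0, so (y, x) = (-22/89, -29/89).
The Hessian has h_{yy} = -8, h_{xx} = 10, h_{yx} = 3, giving D = -89 < 0, so the point is a saddle point.
h(-22/89, -29/89) = -759/89.

-759/89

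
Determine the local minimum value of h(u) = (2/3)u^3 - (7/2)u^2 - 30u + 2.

-160

Critical points: h'(u) = 2u^2 - 7u - 30 vanishes at u = -5/2, 6.
Second-derivative test with h''(u) = 4u - 7: h''(-5/2) = -17 < 0 ⇒ local maximum; h''(6) = 17 > 0 ⇒ local minimum.
So the local minimum value is h(6) = -160.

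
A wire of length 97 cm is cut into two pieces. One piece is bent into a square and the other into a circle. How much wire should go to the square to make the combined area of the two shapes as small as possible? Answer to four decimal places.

54.3296

Let x be the length used for the square. Square side x/4; circle radius (97−x)/(2π).
A(x) = (x/4)² + π·((97−x)/(2π))² = x²/16 + (97−x)²/(4π) for 0 ≤ x ≤ 97. A'(x) = x/8 − (97−x)/(2π) = 0 gives x = 4·97/(π+4) ≈ 54.3296.
A'' = 1/8 + 1/(2π) > 0, so this gives the minimum combined area; x ≈ 54.3296 cm to the square.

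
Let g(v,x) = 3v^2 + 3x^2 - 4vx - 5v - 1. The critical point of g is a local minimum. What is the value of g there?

∂g/∂v = 6v - 4x - 5 = 0 and ∂g/∂x = -4v + 6x = 0, so (v, x) = (3/2, 1).
The Hessian has g_{vv} = 6, g_{xx} = 6, g_{vx} = -4, giving D = 20 > 0 with g_{vv} > 0, so the point is a local minimum.
g(3/2, 1) = -19/4.

-19/4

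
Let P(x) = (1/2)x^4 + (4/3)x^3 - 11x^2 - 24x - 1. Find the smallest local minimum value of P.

P'(x) = 2x^3 + 4x^2 - 22x - 24. Setting P'(x) = 0 gives x ∈ {-4, -1, 3}.
Since P''(x) = 6x^2 + 8x - 22, we get P''(-4) = 42 > 0 ⇒ local minimum; P''(-1) = -24 < 0 ⇒ local maximum; P''(3) = 56 > 0 ⇒ local minimum.
So the smallest local minimum value is P(3) = -191/2.

-191/2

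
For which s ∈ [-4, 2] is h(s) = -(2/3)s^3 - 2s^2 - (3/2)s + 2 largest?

-4

The derivative is -2s^2 - 4s - 3/2, which vanishes at s = -3/2 and s = -1/2.
Compare values at every candidate in [-4, 2]: h(-4) = 56/3, h(-3/2) = 2, h(-1/2) = 7/3, h(2) = -43/3.
So the maximum is h(-4) = 56/3.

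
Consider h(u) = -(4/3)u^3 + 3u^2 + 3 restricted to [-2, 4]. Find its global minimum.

Differentiating, h'(u) = -4u^2 + 6u; which vanishes at u = 0 and u = 3/2.
Candidates: h(-2) = 77/3; h(0) = 3; h(3/2) = 21/4; h(4) = -103/3.
So the minimum is h(4) = -103/3.

-103/3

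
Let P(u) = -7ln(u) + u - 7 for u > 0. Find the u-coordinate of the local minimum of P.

P'(u) = -7/u + 1 = 0 gives u = 7.
P''(u) = 7/u², which is positive for u > 0, so this is a local minimum.
P(7) = -7·ln(7) + 7 - 7 ≈ -13.6214.

7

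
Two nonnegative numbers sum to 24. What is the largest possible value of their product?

With x + y = 24, the product is P(x) = x(24 − x).
P'(x) = 24 − 2x = 0 gives x = 12; P'' = −2 < 0, so this is the maximum.
P = 12·12 = 144.

144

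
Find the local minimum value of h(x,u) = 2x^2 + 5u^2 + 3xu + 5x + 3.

-32/31

∂h/∂x = 4x + 3u + 5 = 0 and ∂h/∂u = 3x + 10u = 0, so (x, u) = (-50/31, 15/31).
The Hessian has h_{xx} = 4, h_{uu} = 10, h_{xu} = 3, giving D = 31 > 0 with h_{xx} > 0, so the point is a local minimum.
h(-50/31, 15/31) = -32/31.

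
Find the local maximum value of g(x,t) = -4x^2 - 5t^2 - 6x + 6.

∂g/∂x = -8x - 6 = 0 and ∂g/∂t = -10t = 0, so (x, t) = (-3/4, 0).
The Hessian has g_{xx} = -8, g_{tt} = -10, g_{xt} = 0, giving D = 80 > 0 with g_{xx} < 0, so the point is a local maximum.
g(-3/4, 0) = 33/4.

33/4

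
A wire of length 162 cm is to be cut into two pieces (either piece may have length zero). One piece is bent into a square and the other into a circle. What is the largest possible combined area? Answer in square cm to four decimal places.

2088.4312

Let x be the length used for the square. Square side x/4; circle radius (162−x)/(2π).
A(x) = (x/4)² + π·((162−x)/(2π))² = x²/16 + (162−x)²/(4π) for 0 ≤ x ≤ 162. A'(x) = x/8 − (162−x)/(2π) = 0 gives x = 4·162/(π+4) ≈ 90.7361.
A'' > 0, so the interior critical point is a minimum; the maximum is at an endpoint. A(0) = 2088.4312 and A(162) = 1640.2500, so the largest area is 2088.4312.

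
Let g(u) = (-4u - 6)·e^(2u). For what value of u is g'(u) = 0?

-2

Differentiating with the product rule gives g'(u) = (-8u - 16)·e^(2u). Since e^(2u) > 0, the only critical point is u = -2.
g''(-2) has the same sign as -8 < 0, so this is a local maximum.
g(-2) = (2)·e^(-4) ≈ 0.0366.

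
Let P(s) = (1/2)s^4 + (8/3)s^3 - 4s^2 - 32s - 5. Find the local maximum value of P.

P'(s) = 2s^3 + 8s^2 - 8s - 32. Setting P'(s) = 0 gives s ∈ {-4, -2, 2}.
Second-derivative test with P''(s) = 6s^2 + 16s - 8: P''(-4) = 24 > 0 ⇒ local minimum; P''(-2) = -16 < 0 ⇒ local maximum; P''(2) = 48 > 0 ⇒ local minimum.
So the local maximum value is P(-2) = 89/3.

89/3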